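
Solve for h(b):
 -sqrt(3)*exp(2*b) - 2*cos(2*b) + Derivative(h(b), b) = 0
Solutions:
 h(b) = C1 + sqrt(3)*exp(2*b)/2 + sin(2*b)


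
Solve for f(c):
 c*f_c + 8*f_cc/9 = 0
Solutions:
 f(c) = C1 + C2*erf(3*c/4)


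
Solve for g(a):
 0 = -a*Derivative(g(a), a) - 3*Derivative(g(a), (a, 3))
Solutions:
 g(a) = C1 + Integral(C2*airyai(-3^(2/3)*a/3) + C3*airybi(-3^(2/3)*a/3), a)


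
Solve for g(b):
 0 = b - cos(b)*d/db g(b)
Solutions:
 g(b) = C1 + Integral(b/cos(b), b)


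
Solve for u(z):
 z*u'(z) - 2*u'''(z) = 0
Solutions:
 u(z) = C1 + Integral(C2*airyai(2^(2/3)*z/2) + C3*airybi(2^(2/3)*z/2), z)


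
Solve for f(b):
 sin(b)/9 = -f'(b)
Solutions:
 f(b) = C1 + cos(b)/9


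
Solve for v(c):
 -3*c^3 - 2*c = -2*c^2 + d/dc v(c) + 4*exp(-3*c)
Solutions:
 v(c) = C1 - 3*c^4/4 + 2*c^3/3 - c^2 + 4*exp(-3*c)/3


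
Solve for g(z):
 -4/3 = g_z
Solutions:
 g(z) = C1 - 4*z/3


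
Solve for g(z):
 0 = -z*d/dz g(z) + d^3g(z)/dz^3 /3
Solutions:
 g(z) = C1 + Integral(C2*airyai(3^(1/3)*z) + C3*airybi(3^(1/3)*z), z)


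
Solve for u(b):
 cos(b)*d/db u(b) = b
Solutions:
 u(b) = C1 + Integral(b/cos(b), b)


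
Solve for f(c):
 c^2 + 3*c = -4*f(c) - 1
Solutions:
 f(c) = -c^2/4 - 3*c/4 - 1/4


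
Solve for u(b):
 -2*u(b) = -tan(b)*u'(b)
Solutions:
 u(b) = C1*sin(b)^2


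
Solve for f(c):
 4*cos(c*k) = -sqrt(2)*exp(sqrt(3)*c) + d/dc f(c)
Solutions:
 f(c) = C1 + sqrt(6)*exp(sqrt(3)*c)/3 + 4*sin(c*k)/k


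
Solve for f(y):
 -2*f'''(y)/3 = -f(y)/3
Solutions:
 f(y) = C3*exp(2^(2/3)*y/2) + (C1*sin(2^(2/3)*sqrt(3)*y/4) + C2*cos(2^(2/3)*sqrt(3)*y/4))*exp(-2^(2/3)*y/4)


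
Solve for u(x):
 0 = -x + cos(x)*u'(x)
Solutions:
 u(x) = C1 + Integral(x/cos(x), x)


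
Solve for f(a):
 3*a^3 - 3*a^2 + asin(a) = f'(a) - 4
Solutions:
 f(a) = C1 + 3*a^4/4 - a^3 + a*asin(a) + 4*a + sqrt(1 - a^2)


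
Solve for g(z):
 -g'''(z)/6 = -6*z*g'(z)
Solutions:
 g(z) = C1 + Integral(C2*airyai(6^(2/3)*z) + C3*airybi(6^(2/3)*z), z)


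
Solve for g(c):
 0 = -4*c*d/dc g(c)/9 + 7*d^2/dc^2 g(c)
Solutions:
 g(c) = C1 + C2*erfi(sqrt(14)*c/21)


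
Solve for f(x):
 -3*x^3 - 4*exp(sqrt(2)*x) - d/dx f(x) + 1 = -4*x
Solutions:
 f(x) = C1 - 3*x^4/4 + 2*x^2 + x - 2*sqrt(2)*exp(sqrt(2)*x)


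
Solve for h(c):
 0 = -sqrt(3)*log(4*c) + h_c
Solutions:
 h(c) = C1 + sqrt(3)*c*log(c) - sqrt(3)*c + 2*sqrt(3)*c*log(2)


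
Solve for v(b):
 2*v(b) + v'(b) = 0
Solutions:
 v(b) = C1*exp(-2*b)


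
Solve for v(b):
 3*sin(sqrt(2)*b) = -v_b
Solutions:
 v(b) = C1 + 3*sqrt(2)*cos(sqrt(2)*b)/2


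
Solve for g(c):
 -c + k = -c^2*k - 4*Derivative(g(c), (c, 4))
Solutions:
 g(c) = C1 + C2*c + C3*c^2 + C4*c^3 - c^6*k/1440 + c^5/480 - c^4*k/96


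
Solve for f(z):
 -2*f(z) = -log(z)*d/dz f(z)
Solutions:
 f(z) = C1*exp(2*li(z))


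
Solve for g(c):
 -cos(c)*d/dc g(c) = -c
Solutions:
 g(c) = C1 + Integral(c/cos(c), c)


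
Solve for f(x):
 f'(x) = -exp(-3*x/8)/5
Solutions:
 f(x) = C1 + 8*exp(-3*x/8)/15


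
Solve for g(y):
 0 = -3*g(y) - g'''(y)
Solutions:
 g(y) = C3*exp(-3^(1/3)*y) + (C1*sin(3^(5/6)*y/2) + C2*cos(3^(5/6)*y/2))*exp(3^(1/3)*y/2)


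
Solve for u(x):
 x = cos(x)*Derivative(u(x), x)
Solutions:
 u(x) = C1 + Integral(x/cos(x), x)


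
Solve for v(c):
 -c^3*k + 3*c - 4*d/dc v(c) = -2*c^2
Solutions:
 v(c) = C1 - c^4*k/16 + c^3/6 + 3*c^2/8


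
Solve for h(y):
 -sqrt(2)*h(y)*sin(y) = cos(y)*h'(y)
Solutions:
 h(y) = C1*cos(y)^(sqrt(2))


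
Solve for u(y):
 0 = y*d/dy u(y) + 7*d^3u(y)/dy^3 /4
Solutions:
 u(y) = C1 + Integral(C2*airyai(-14^(2/3)*y/7) + C3*airybi(-14^(2/3)*y/7), y)


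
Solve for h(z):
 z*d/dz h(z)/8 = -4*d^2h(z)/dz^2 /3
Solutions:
 h(z) = C1 + C2*erf(sqrt(3)*z/8)


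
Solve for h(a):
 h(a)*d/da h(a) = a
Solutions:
 h(a) = -sqrt(C1 + a^2)
 h(a) = sqrt(C1 + a^2)


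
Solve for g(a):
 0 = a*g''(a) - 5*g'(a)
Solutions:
 g(a) = C1 + C2*a^6


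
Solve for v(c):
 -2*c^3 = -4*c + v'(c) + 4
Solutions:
 v(c) = C1 - c^4/2 + 2*c^2 - 4*c


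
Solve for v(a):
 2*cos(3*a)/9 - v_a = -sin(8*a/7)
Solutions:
 v(a) = C1 + 2*sin(3*a)/27 - 7*cos(8*a/7)/8


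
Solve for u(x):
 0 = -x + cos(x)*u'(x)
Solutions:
 u(x) = C1 + Integral(x/cos(x), x)


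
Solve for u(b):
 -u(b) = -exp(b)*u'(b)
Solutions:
 u(b) = C1*exp(-exp(-b))


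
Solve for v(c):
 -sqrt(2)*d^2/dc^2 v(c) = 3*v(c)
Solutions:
 v(c) = C1*sin(2^(3/4)*sqrt(3)*c/2) + C2*cos(2^(3/4)*sqrt(3)*c/2)


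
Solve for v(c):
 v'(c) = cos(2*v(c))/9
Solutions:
 -c/9 - log(sin(2*v(c)) - 1)/4 + log(sin(2*v(c)) + 1)/4 = C1


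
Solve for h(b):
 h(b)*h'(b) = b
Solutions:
 h(b) = -sqrt(C1 + b^2)
 h(b) = sqrt(C1 + b^2)


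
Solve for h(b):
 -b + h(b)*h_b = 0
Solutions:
 h(b) = -sqrt(C1 + b^2)
 h(b) = sqrt(C1 + b^2)


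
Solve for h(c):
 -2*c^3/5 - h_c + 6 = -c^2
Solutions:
 h(c) = C1 - c^4/10 + c^3/3 + 6*c


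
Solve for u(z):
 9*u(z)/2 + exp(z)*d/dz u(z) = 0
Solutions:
 u(z) = C1*exp(9*exp(-z)/2)


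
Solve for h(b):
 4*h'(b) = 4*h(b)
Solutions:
 h(b) = C1*exp(b)


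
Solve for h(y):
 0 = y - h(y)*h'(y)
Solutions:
 h(y) = -sqrt(C1 + y^2)
 h(y) = sqrt(C1 + y^2)


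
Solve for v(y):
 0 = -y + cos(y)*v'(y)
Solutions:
 v(y) = C1 + Integral(y/cos(y), y)


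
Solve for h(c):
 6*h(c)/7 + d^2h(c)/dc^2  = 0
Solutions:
 h(c) = C1*sin(sqrt(42)*c/7) + C2*cos(sqrt(42)*c/7)


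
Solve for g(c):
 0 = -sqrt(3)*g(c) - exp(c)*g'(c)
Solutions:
 g(c) = C1*exp(sqrt(3)*exp(-c))


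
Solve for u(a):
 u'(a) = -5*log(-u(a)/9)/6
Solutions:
 6*Integral(1/(log(-_y) - 2*log(3)), (_y, u(a)))/5 = C1 - a


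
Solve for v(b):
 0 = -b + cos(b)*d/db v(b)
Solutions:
 v(b) = C1 + Integral(b/cos(b), b)


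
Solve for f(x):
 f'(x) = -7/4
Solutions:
 f(x) = C1 - 7*x/4


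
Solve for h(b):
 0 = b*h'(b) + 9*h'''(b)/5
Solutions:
 h(b) = C1 + Integral(C2*airyai(-15^(1/3)*b/3) + C3*airybi(-15^(1/3)*b/3), b)


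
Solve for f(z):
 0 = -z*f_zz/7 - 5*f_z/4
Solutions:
 f(z) = C1 + C2/z^(31/4)


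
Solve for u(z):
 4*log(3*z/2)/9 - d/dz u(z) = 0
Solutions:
 u(z) = C1 + 4*z*log(z)/9 - 4*z/9 - 4*z*log(2)/9 + 4*z*log(3)/9


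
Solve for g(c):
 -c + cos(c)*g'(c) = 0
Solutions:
 g(c) = C1 + Integral(c/cos(c), c)


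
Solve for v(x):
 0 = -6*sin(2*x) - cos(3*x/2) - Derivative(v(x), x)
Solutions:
 v(x) = C1 - 2*sin(3*x/2)/3 + 3*cos(2*x)


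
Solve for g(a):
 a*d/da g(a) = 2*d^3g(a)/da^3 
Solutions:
 g(a) = C1 + Integral(C2*airyai(2^(2/3)*a/2) + C3*airybi(2^(2/3)*a/2), a)


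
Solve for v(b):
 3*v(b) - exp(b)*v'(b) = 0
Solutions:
 v(b) = C1*exp(-3*exp(-b))


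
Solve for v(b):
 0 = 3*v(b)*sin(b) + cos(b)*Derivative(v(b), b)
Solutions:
 v(b) = C1*cos(b)^3


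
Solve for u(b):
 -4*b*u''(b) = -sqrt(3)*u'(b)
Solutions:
 u(b) = C1 + C2*b^(sqrt(3)/4 + 1)


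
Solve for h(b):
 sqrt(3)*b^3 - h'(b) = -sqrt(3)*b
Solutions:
 h(b) = C1 + sqrt(3)*b^4/4 + sqrt(3)*b^2/2


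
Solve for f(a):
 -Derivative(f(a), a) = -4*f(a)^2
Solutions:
 f(a) = -1/(C1 + 4*a)


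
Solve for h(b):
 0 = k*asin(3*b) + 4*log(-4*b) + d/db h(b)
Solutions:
 h(b) = C1 - 4*b*log(-b) - 8*b*log(2) + 4*b - k*(b*asin(3*b) + sqrt(1 - 9*b^2)/3)


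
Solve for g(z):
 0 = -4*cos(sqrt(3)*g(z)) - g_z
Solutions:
 g(z) = sqrt(3)*(pi - asin((exp(2*sqrt(3)*C1) + exp(8*sqrt(3)*z))/(exp(2*sqrt(3)*C1) - exp(8*sqrt(3)*z))))/3
 g(z) = sqrt(3)*asin((exp(2*sqrt(3)*C1) + exp(8*sqrt(3)*z))/(exp(2*sqrt(3)*C1) - exp(8*sqrt(3)*z)))/3


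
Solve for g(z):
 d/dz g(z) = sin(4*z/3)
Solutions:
 g(z) = C1 - 3*cos(4*z/3)/4


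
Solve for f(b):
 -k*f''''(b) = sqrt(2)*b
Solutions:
 f(b) = C1 + C2*b + C3*b^2 + C4*b^3 - sqrt(2)*b^5/(120*k)


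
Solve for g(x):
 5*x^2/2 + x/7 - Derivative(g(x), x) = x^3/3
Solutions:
 g(x) = C1 - x^4/12 + 5*x^3/6 + x^2/14


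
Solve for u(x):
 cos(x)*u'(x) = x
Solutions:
 u(x) = C1 + Integral(x/cos(x), x)


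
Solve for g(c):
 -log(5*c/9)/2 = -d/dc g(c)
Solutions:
 g(c) = C1 + c*log(c)/2 - c*log(3) - c/2 + c*log(5)/2


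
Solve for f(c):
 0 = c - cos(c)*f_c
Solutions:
 f(c) = C1 + Integral(c/cos(c), c)


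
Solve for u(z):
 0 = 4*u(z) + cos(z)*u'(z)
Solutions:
 u(z) = C1*(sin(z)^2 - 2*sin(z) + 1)/(sin(z)^2 + 2*sin(z) + 1)


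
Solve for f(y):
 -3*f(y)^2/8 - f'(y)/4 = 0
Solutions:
 f(y) = 2/(C1 + 3*y)


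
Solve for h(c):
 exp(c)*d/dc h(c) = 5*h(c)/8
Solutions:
 h(c) = C1*exp(-5*exp(-c)/8)


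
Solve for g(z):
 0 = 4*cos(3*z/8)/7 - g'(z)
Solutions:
 g(z) = C1 + 32*sin(3*z/8)/21


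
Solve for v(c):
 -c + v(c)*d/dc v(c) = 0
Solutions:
 v(c) = -sqrt(C1 + c^2)
 v(c) = sqrt(C1 + c^2)


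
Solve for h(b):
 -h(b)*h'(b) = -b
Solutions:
 h(b) = -sqrt(C1 + b^2)
 h(b) = sqrt(C1 + b^2)


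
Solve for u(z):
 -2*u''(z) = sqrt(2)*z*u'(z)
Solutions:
 u(z) = C1 + C2*erf(2^(1/4)*z/2)


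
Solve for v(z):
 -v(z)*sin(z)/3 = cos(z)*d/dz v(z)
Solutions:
 v(z) = C1*cos(z)^(1/3)


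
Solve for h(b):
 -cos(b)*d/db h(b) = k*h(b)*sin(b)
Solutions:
 h(b) = C1*exp(k*log(cos(b)))


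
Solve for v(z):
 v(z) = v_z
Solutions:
 v(z) = C1*exp(z)


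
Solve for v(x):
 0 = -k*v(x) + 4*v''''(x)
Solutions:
 v(x) = C1*exp(-sqrt(2)*k^(1/4)*x/2) + C2*exp(sqrt(2)*k^(1/4)*x/2) + C3*exp(-sqrt(2)*I*k^(1/4)*x/2) + C4*exp(sqrt(2)*I*k^(1/4)*x/2)


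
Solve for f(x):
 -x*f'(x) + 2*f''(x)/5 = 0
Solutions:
 f(x) = C1 + C2*erfi(sqrt(5)*x/2)


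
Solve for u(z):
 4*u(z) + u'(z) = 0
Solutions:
 u(z) = C1*exp(-4*z)


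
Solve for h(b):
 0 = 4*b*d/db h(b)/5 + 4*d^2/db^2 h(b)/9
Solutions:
 h(b) = C1 + C2*erf(3*sqrt(10)*b/10)


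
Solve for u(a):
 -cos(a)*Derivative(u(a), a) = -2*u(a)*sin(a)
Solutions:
 u(a) = C1/cos(a)^2


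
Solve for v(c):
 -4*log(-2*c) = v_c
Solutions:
 v(c) = C1 - 4*c*log(-c) + 4*c*(1 - log(2))


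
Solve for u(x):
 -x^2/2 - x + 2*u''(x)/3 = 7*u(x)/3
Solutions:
 u(x) = C1*exp(-sqrt(14)*x/2) + C2*exp(sqrt(14)*x/2) - 3*x^2/14 - 3*x/7 - 6/49


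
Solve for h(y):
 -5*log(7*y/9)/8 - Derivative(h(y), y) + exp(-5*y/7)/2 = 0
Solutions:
 h(y) = C1 - 5*y*log(y)/8 + 5*y*(-log(7) + 1 + 2*log(3))/8 - 7*exp(-5*y/7)/10


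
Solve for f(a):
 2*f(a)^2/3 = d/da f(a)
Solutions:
 f(a) = -3/(C1 + 2*a)


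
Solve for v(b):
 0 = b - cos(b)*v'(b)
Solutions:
 v(b) = C1 + Integral(b/cos(b), b)


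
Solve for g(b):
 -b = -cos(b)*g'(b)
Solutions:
 g(b) = C1 + Integral(b/cos(b), b)


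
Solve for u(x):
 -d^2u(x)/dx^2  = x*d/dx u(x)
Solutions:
 u(x) = C1 + C2*erf(sqrt(2)*x/2)


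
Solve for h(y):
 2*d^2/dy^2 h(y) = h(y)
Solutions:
 h(y) = C1*exp(-sqrt(2)*y/2) + C2*exp(sqrt(2)*y/2)


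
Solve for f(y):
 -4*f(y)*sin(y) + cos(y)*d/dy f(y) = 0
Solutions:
 f(y) = C1/cos(y)^4


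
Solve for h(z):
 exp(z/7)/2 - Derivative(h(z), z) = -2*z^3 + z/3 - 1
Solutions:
 h(z) = C1 + z^4/2 - z^2/6 + z + 7*exp(z/7)/2


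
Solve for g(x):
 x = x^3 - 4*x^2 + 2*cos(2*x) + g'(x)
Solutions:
 g(x) = C1 - x^4/4 + 4*x^3/3 + x^2/2 - sin(2*x)


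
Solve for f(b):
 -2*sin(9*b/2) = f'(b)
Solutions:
 f(b) = C1 + 4*cos(9*b/2)/9


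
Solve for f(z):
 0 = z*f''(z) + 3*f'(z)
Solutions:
 f(z) = C1 + C2/z^2


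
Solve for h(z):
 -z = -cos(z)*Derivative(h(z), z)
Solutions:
 h(z) = C1 + Integral(z/cos(z), z)


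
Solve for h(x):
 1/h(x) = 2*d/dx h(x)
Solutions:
 h(x) = -sqrt(C1 + x)
 h(x) = sqrt(C1 + x)


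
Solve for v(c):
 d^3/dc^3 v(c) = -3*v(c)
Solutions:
 v(c) = C3*exp(-3^(1/3)*c) + (C1*sin(3^(5/6)*c/2) + C2*cos(3^(5/6)*c/2))*exp(3^(1/3)*c/2)


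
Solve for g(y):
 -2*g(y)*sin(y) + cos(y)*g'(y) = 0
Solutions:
 g(y) = C1/cos(y)^2


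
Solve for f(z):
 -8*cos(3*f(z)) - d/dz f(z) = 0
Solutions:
 f(z) = -asin((C1 + exp(48*z))/(C1 - exp(48*z)))/3 + pi/3
 f(z) = asin((C1 + exp(48*z))/(C1 - exp(48*z)))/3


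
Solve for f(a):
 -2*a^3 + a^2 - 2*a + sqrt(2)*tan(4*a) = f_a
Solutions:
 f(a) = C1 - a^4/2 + a^3/3 - a^2 - sqrt(2)*log(cos(4*a))/4


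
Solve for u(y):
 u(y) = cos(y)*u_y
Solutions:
 u(y) = C1*sqrt(sin(y) + 1)/sqrt(sin(y) - 1)


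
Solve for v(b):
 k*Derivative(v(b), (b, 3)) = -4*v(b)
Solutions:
 v(b) = C1*exp(2^(2/3)*b*(-1/k)^(1/3)) + C2*exp(2^(2/3)*b*(-1/k)^(1/3)*(-1 + sqrt(3)*I)/2) + C3*exp(-2^(2/3)*b*(-1/k)^(1/3)*(1 + sqrt(3)*I)/2)


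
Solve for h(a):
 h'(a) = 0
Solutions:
 h(a) = C1


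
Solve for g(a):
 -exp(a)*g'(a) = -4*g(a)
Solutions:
 g(a) = C1*exp(-4*exp(-a))


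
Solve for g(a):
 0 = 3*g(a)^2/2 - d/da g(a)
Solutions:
 g(a) = -2/(C1 + 3*a)


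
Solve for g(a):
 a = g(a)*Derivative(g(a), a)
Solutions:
 g(a) = -sqrt(C1 + a^2)
 g(a) = sqrt(C1 + a^2)


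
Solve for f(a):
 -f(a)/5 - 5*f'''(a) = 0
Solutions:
 f(a) = C3*exp(-5^(1/3)*a/5) + (C1*sin(sqrt(3)*5^(1/3)*a/10) + C2*cos(sqrt(3)*5^(1/3)*a/10))*exp(5^(1/3)*a/10)


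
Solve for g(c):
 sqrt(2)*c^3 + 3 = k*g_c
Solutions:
 g(c) = C1 + sqrt(2)*c^4/(4*k) + 3*c/k


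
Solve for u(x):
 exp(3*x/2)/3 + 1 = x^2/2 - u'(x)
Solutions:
 u(x) = C1 + x^3/6 - x - 2*exp(3*x/2)/9


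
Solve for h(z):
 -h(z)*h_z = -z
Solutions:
 h(z) = -sqrt(C1 + z^2)
 h(z) = sqrt(C1 + z^2)


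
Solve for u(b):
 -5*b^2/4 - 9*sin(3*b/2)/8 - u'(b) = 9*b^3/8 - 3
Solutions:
 u(b) = C1 - 9*b^4/32 - 5*b^3/12 + 3*b + 3*cos(3*b/2)/4


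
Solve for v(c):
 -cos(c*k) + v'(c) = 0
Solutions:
 v(c) = C1 + sin(c*k)/k


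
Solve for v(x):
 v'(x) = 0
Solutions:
 v(x) = C1


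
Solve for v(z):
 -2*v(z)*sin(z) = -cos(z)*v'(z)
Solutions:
 v(z) = C1/cos(z)^2


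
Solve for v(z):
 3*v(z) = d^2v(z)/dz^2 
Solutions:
 v(z) = C1*exp(-sqrt(3)*z) + C2*exp(sqrt(3)*z)


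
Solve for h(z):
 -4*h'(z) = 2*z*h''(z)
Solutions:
 h(z) = C1 + C2/z


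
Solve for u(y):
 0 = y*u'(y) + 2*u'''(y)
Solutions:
 u(y) = C1 + Integral(C2*airyai(-2^(2/3)*y/2) + C3*airybi(-2^(2/3)*y/2), y)


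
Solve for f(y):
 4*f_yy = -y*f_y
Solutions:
 f(y) = C1 + C2*erf(sqrt(2)*y/4)


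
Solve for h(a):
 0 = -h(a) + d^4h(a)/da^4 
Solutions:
 h(a) = C1*exp(-a) + C2*exp(a) + C3*sin(a) + C4*cos(a)


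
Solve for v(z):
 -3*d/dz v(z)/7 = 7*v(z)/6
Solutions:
 v(z) = C1*exp(-49*z/18)


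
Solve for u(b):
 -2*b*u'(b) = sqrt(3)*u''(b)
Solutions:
 u(b) = C1 + C2*erf(3^(3/4)*b/3)


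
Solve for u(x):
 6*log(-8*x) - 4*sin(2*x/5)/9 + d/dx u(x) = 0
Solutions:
 u(x) = C1 - 6*x*log(-x) - 18*x*log(2) + 6*x - 10*cos(2*x/5)/9


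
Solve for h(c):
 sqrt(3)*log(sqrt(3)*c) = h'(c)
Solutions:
 h(c) = C1 + sqrt(3)*c*log(c) - sqrt(3)*c + sqrt(3)*c*log(3)/2


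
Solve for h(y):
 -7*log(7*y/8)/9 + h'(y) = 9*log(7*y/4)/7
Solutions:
 h(y) = C1 + 130*y*log(y)/63 - 103*y*log(2)/21 - 130*y/63 + 130*y*log(7)/63


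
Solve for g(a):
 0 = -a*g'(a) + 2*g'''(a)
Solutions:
 g(a) = C1 + Integral(C2*airyai(2^(2/3)*a/2) + C3*airybi(2^(2/3)*a/2), a)


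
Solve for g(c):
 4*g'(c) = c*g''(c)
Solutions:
 g(c) = C1 + C2*c^5


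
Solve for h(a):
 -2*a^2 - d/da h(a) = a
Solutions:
 h(a) = C1 - 2*a^3/3 - a^2/2


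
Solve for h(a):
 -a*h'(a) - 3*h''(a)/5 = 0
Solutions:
 h(a) = C1 + C2*erf(sqrt(30)*a/6)


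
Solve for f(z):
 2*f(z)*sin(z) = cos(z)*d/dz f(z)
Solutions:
 f(z) = C1/cos(z)^2


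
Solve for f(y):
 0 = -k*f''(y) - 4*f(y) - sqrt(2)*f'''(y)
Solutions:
 f(y) = C1*exp(-y*(2^(5/6)*k^2/(2*(k^3/4 + sqrt(-k^6 + (k^3 + 108)^2)/4 + 27)^(1/3)) + sqrt(2)*k + 2*2^(1/6)*(k^3/4 + sqrt(-k^6 + (k^3 + 108)^2)/4 + 27)^(1/3))/6) + C2*exp(y*(-2^(5/6)*k^2/((-1 + sqrt(3)*I)*(k^3/4 + sqrt(-k^6 + (k^3 + 108)^2)/4 + 27)^(1/3)) - sqrt(2)*k + 2^(1/6)*(k^3/4 + sqrt(-k^6 + (k^3 + 108)^2)/4 + 27)^(1/3) - 2^(1/6)*sqrt(3)*I*(k^3/4 + sqrt(-k^6 + (k^3 + 108)^2)/4 + 27)^(1/3))/6) + C3*exp(y*(2^(5/6)*k^2/((1 + sqrt(3)*I)*(k^3/4 + sqrt(-k^6 + (k^3 + 108)^2)/4 + 27)^(1/3)) - sqrt(2)*k + 2^(1/6)*(k^3/4 + sqrt(-k^6 + (k^3 + 108)^2)/4 + 27)^(1/3) + 2^(1/6)*sqrt(3)*I*(k^3/4 + sqrt(-k^6 + (k^3 + 108)^2)/4 + 27)^(1/3))/6)


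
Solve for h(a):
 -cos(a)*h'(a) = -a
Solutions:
 h(a) = C1 + Integral(a/cos(a), a)


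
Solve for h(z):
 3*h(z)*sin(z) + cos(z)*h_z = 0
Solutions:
 h(z) = C1*cos(z)^3


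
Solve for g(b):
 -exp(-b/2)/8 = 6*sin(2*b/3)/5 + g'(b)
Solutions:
 g(b) = C1 + 9*cos(2*b/3)/5 + exp(-b/2)/4


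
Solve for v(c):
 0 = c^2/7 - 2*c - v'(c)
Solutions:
 v(c) = C1 + c^3/21 - c^2


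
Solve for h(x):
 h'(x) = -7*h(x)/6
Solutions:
 h(x) = C1*exp(-7*x/6)


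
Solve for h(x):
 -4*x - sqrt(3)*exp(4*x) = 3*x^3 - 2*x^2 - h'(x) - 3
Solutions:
 h(x) = C1 + 3*x^4/4 - 2*x^3/3 + 2*x^2 - 3*x + sqrt(3)*exp(4*x)/4


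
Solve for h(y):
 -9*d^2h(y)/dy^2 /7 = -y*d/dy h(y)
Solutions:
 h(y) = C1 + C2*erfi(sqrt(14)*y/6)


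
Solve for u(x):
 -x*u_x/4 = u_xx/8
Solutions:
 u(x) = C1 + C2*erf(x)


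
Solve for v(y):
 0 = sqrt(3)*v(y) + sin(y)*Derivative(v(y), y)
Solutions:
 v(y) = C1*(cos(y) + 1)^(sqrt(3)/2)/(cos(y) - 1)^(sqrt(3)/2)


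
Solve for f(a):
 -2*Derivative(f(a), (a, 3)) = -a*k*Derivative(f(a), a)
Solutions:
 f(a) = C1 + Integral(C2*airyai(2^(2/3)*a*k^(1/3)/2) + C3*airybi(2^(2/3)*a*k^(1/3)/2), a)


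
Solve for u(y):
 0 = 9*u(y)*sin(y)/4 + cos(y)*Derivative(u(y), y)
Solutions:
 u(y) = C1*cos(y)^(9/4)


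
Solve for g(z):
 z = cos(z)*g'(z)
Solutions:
 g(z) = C1 + Integral(z/cos(z), z)


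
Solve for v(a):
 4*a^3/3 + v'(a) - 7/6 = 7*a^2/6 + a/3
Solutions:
 v(a) = C1 - a^4/3 + 7*a^3/18 + a^2/6 + 7*a/6


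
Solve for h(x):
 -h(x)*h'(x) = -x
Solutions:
 h(x) = -sqrt(C1 + x^2)
 h(x) = sqrt(C1 + x^2)


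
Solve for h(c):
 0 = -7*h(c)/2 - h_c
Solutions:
 h(c) = C1*exp(-7*c/2)


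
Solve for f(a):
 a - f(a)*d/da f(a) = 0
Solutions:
 f(a) = -sqrt(C1 + a^2)
 f(a) = sqrt(C1 + a^2)


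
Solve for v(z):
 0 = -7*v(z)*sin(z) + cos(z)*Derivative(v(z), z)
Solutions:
 v(z) = C1/cos(z)^7


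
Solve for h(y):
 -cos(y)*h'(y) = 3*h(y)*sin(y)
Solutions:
 h(y) = C1*cos(y)^3


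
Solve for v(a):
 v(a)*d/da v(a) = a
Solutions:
 v(a) = -sqrt(C1 + a^2)
 v(a) = sqrt(C1 + a^2)


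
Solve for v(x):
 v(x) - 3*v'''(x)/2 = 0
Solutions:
 v(x) = C3*exp(2^(1/3)*3^(2/3)*x/3) + (C1*sin(2^(1/3)*3^(1/6)*x/2) + C2*cos(2^(1/3)*3^(1/6)*x/2))*exp(-2^(1/3)*3^(2/3)*x/6)


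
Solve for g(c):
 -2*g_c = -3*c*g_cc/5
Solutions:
 g(c) = C1 + C2*c^(13/3)


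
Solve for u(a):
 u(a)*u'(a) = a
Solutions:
 u(a) = -sqrt(C1 + a^2)
 u(a) = sqrt(C1 + a^2)


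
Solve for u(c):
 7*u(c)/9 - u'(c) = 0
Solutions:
 u(c) = C1*exp(7*c/9)


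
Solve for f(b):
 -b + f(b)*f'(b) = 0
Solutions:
 f(b) = -sqrt(C1 + b^2)
 f(b) = sqrt(C1 + b^2)


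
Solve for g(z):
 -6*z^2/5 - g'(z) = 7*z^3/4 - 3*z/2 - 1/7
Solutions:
 g(z) = C1 - 7*z^4/16 - 2*z^3/5 + 3*z^2/4 + z/7


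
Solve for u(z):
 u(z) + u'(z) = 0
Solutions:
 u(z) = C1*exp(-z)


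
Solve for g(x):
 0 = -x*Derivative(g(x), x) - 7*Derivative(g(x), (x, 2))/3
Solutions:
 g(x) = C1 + C2*erf(sqrt(42)*x/14)


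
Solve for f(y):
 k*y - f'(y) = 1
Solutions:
 f(y) = C1 + k*y^2/2 - y


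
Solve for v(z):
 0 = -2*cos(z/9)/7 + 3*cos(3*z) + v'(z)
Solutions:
 v(z) = C1 + 18*sin(z/9)/7 - sin(3*z)


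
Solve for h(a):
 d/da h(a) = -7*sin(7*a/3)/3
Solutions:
 h(a) = C1 + cos(7*a/3)


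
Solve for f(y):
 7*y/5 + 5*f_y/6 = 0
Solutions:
 f(y) = C1 - 21*y^2/25


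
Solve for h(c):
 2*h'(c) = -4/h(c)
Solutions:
 h(c) = -sqrt(C1 - 4*c)
 h(c) = sqrt(C1 - 4*c)


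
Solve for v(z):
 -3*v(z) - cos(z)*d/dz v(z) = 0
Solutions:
 v(z) = C1*(sin(z) - 1)^(3/2)/(sin(z) + 1)^(3/2)


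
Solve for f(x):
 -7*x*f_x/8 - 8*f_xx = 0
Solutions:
 f(x) = C1 + C2*erf(sqrt(14)*x/16)


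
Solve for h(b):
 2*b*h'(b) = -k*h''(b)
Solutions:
 h(b) = C1 + C2*sqrt(k)*erf(b*sqrt(1/k))


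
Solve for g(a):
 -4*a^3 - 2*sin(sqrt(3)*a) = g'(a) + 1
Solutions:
 g(a) = C1 - a^4 - a + 2*sqrt(3)*cos(sqrt(3)*a)/3


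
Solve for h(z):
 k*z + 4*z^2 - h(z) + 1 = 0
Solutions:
 h(z) = k*z + 4*z^2 + 1


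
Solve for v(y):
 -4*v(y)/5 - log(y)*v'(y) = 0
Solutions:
 v(y) = C1*exp(-4*li(y)/5)


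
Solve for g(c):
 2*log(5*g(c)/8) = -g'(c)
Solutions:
 -Integral(1/(-log(_y) - log(5) + 3*log(2)), (_y, g(c)))/2 = C1 - c


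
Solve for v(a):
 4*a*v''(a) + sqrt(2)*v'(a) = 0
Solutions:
 v(a) = C1 + C2*a^(1 - sqrt(2)/4)


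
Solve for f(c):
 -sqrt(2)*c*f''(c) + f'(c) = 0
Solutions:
 f(c) = C1 + C2*c^(sqrt(2)/2 + 1)


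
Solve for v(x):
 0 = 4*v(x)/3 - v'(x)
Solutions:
 v(x) = C1*exp(4*x/3)


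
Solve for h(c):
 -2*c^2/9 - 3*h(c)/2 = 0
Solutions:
 h(c) = -4*c^2/27


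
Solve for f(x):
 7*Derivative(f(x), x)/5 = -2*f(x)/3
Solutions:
 f(x) = C1*exp(-10*x/21)


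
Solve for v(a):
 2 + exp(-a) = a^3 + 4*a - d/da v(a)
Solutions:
 v(a) = C1 + a^4/4 + 2*a^2 - 2*a + exp(-a)


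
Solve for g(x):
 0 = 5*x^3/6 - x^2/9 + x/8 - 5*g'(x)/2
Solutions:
 g(x) = C1 + x^4/12 - 2*x^3/135 + x^2/40


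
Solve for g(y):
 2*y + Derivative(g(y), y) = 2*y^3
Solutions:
 g(y) = C1 + y^4/2 - y^2


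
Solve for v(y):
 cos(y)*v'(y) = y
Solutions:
 v(y) = C1 + Integral(y/cos(y), y)


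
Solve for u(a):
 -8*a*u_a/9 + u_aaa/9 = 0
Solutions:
 u(a) = C1 + Integral(C2*airyai(2*a) + C3*airybi(2*a), a)


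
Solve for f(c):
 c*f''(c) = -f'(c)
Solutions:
 f(c) = C1 + C2*log(c)


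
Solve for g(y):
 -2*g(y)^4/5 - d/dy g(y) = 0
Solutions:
 g(y) = 5^(1/3)*(1/(C1 + 6*y))^(1/3)
 g(y) = 5^(1/3)*(-3^(2/3) - 3*3^(1/6)*I)*(1/(C1 + 2*y))^(1/3)/6
 g(y) = 5^(1/3)*(-3^(2/3) + 3*3^(1/6)*I)*(1/(C1 + 2*y))^(1/3)/6


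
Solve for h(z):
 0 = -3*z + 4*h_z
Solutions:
 h(z) = C1 + 3*z^2/8


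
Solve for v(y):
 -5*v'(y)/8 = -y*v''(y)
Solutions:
 v(y) = C1 + C2*y^(13/8)


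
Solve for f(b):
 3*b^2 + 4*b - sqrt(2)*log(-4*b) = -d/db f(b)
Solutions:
 f(b) = C1 - b^3 - 2*b^2 + sqrt(2)*b*log(-b) + sqrt(2)*b*(-1 + 2*log(2))


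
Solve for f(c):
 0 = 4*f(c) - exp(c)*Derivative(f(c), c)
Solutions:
 f(c) = C1*exp(-4*exp(-c))


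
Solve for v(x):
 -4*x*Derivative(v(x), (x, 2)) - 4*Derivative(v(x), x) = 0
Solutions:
 v(x) = C1 + C2*log(x)


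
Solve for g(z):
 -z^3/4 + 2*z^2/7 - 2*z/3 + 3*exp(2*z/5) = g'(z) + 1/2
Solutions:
 g(z) = C1 - z^4/16 + 2*z^3/21 - z^2/3 - z/2 + 15*exp(2*z/5)/2


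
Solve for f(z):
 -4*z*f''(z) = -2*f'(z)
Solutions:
 f(z) = C1 + C2*z^(3/2)


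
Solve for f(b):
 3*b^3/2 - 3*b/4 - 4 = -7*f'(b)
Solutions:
 f(b) = C1 - 3*b^4/56 + 3*b^2/56 + 4*b/7


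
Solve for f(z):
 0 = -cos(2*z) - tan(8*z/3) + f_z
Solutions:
 f(z) = C1 - 3*log(cos(8*z/3))/8 + sin(2*z)/2


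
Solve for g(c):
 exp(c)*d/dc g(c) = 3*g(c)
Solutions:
 g(c) = C1*exp(-3*exp(-c))


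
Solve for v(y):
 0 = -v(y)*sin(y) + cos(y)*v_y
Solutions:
 v(y) = C1/cos(y)


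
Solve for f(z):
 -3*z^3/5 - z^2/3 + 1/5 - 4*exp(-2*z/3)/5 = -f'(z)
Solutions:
 f(z) = C1 + 3*z^4/20 + z^3/9 - z/5 - 6*exp(-2*z/3)/5


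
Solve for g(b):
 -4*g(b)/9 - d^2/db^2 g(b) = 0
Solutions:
 g(b) = C1*sin(2*b/3) + C2*cos(2*b/3)


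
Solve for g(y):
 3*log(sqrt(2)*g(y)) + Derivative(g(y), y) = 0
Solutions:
 2*Integral(1/(2*log(_y) + log(2)), (_y, g(y)))/3 = C1 - y


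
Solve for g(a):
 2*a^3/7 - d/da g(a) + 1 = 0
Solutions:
 g(a) = C1 + a^4/14 + a


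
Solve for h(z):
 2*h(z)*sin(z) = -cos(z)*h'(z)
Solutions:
 h(z) = C1*cos(z)^2


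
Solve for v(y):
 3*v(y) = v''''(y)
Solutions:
 v(y) = C1*exp(-3^(1/4)*y) + C2*exp(3^(1/4)*y) + C3*sin(3^(1/4)*y) + C4*cos(3^(1/4)*y)


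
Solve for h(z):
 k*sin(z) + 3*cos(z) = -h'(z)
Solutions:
 h(z) = C1 + k*cos(z) - 3*sin(z)


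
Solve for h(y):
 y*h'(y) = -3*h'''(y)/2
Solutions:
 h(y) = C1 + Integral(C2*airyai(-2^(1/3)*3^(2/3)*y/3) + C3*airybi(-2^(1/3)*3^(2/3)*y/3), y)


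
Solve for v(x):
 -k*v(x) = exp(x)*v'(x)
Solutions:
 v(x) = C1*exp(k*exp(-x))


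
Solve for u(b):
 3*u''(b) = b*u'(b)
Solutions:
 u(b) = C1 + C2*erfi(sqrt(6)*b/6)


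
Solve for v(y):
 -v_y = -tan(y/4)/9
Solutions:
 v(y) = C1 - 4*log(cos(y/4))/9


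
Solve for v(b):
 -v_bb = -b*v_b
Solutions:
 v(b) = C1 + C2*erfi(sqrt(2)*b/2)


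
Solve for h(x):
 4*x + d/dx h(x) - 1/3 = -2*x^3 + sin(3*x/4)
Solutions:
 h(x) = C1 - x^4/2 - 2*x^2 + x/3 - 4*cos(3*x/4)/3


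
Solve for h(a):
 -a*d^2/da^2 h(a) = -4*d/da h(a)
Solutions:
 h(a) = C1 + C2*a^5


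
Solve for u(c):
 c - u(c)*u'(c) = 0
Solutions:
 u(c) = -sqrt(C1 + c^2)
 u(c) = sqrt(C1 + c^2)


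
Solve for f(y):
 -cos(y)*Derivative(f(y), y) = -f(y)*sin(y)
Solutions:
 f(y) = C1/cos(y)


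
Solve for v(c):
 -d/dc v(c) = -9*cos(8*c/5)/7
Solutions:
 v(c) = C1 + 45*sin(8*c/5)/56


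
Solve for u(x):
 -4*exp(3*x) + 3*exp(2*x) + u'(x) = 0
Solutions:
 u(x) = C1 + 4*exp(3*x)/3 - 3*exp(2*x)/2


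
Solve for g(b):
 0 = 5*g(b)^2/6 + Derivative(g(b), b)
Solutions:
 g(b) = 6/(C1 + 5*b)


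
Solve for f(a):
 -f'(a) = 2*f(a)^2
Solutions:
 f(a) = 1/(C1 + 2*a)


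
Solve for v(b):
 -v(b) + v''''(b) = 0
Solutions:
 v(b) = C1*exp(-b) + C2*exp(b) + C3*sin(b) + C4*cos(b)


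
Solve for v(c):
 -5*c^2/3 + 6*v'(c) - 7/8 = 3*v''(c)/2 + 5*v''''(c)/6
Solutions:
 v(c) = C1 + C2*exp(15^(1/3)*c*(-(30 + sqrt(915))^(1/3) + 15^(1/3)/(30 + sqrt(915))^(1/3))/10)*sin(3^(1/6)*5^(1/3)*c*(3*5^(1/3)/(30 + sqrt(915))^(1/3) + 3^(2/3)*(30 + sqrt(915))^(1/3))/10) + C3*exp(15^(1/3)*c*(-(30 + sqrt(915))^(1/3) + 15^(1/3)/(30 + sqrt(915))^(1/3))/10)*cos(3^(1/6)*5^(1/3)*c*(3*5^(1/3)/(30 + sqrt(915))^(1/3) + 3^(2/3)*(30 + sqrt(915))^(1/3))/10) + C4*exp(-15^(1/3)*c*(-(30 + sqrt(915))^(1/3) + 15^(1/3)/(30 + sqrt(915))^(1/3))/5) + 5*c^3/54 + 5*c^2/72 + 13*c/72


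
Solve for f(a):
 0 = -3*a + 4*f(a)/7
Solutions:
 f(a) = 21*a/4


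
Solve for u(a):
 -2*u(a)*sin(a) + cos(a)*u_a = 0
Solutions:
 u(a) = C1/cos(a)^2


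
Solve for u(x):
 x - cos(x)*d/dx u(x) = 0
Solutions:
 u(x) = C1 + Integral(x/cos(x), x)


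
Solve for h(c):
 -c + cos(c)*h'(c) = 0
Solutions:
 h(c) = C1 + Integral(c/cos(c), c)


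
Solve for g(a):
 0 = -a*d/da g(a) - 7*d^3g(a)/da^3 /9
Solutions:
 g(a) = C1 + Integral(C2*airyai(-21^(2/3)*a/7) + C3*airybi(-21^(2/3)*a/7), a)


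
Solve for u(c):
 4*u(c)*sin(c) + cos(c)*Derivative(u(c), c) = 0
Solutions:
 u(c) = C1*cos(c)^4


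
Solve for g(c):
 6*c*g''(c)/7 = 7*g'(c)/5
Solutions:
 g(c) = C1 + C2*c^(79/30)


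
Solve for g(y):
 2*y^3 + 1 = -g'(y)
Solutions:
 g(y) = C1 - y^4/2 - y


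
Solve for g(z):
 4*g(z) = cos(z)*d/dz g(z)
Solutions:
 g(z) = C1*(sin(z)^2 + 2*sin(z) + 1)/(sin(z)^2 - 2*sin(z) + 1)


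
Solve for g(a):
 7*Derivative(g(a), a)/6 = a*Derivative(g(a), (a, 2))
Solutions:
 g(a) = C1 + C2*a^(13/6)


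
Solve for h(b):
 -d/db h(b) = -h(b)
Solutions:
 h(b) = C1*exp(b)


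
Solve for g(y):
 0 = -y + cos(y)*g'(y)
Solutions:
 g(y) = C1 + Integral(y/cos(y), y)


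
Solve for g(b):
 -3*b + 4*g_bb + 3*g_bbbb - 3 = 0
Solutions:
 g(b) = C1 + C2*b + C3*sin(2*sqrt(3)*b/3) + C4*cos(2*sqrt(3)*b/3) + b^3/8 + 3*b^2/8


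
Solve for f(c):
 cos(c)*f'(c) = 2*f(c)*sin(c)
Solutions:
 f(c) = C1/cos(c)^2


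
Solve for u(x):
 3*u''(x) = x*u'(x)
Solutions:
 u(x) = C1 + C2*erfi(sqrt(6)*x/6)


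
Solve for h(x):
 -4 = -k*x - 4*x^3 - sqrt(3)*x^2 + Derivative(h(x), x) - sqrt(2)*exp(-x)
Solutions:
 h(x) = C1 + k*x^2/2 + x^4 + sqrt(3)*x^3/3 - 4*x - sqrt(2)*exp(-x)


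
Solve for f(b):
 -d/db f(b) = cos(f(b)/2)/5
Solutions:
 b/5 - log(sin(f(b)/2) - 1) + log(sin(f(b)/2) + 1) = C1


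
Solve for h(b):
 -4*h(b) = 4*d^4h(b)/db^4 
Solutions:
 h(b) = (C1*sin(sqrt(2)*b/2) + C2*cos(sqrt(2)*b/2))*exp(-sqrt(2)*b/2) + (C3*sin(sqrt(2)*b/2) + C4*cos(sqrt(2)*b/2))*exp(sqrt(2)*b/2)


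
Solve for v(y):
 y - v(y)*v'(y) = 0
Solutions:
 v(y) = -sqrt(C1 + y^2)
 v(y) = sqrt(C1 + y^2)


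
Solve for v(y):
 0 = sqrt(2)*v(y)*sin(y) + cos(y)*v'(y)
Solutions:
 v(y) = C1*cos(y)^(sqrt(2))


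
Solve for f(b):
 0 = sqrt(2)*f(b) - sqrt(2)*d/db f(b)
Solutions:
 f(b) = C1*exp(b)


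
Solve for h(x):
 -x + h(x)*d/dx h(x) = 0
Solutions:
 h(x) = -sqrt(C1 + x^2)
 h(x) = sqrt(C1 + x^2)


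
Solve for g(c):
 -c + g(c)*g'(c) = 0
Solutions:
 g(c) = -sqrt(C1 + c^2)
 g(c) = sqrt(C1 + c^2)


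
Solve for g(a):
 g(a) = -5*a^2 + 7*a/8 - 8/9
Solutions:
 g(a) = -5*a^2 + 7*a/8 - 8/9


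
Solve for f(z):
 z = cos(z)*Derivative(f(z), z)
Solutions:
 f(z) = C1 + Integral(z/cos(z), z)


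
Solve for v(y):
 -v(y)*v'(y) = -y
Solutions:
 v(y) = -sqrt(C1 + y^2)
 v(y) = sqrt(C1 + y^2)


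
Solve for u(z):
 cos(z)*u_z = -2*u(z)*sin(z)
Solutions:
 u(z) = C1*cos(z)^2


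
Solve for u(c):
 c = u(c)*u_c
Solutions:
 u(c) = -sqrt(C1 + c^2)
 u(c) = sqrt(C1 + c^2)


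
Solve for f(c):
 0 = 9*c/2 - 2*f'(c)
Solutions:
 f(c) = C1 + 9*c^2/8


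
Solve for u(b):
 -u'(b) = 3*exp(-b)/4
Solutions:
 u(b) = C1 + 3*exp(-b)/4


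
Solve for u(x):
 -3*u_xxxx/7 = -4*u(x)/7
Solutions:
 u(x) = C1*exp(-sqrt(2)*3^(3/4)*x/3) + C2*exp(sqrt(2)*3^(3/4)*x/3) + C3*sin(sqrt(2)*3^(3/4)*x/3) + C4*cos(sqrt(2)*3^(3/4)*x/3)


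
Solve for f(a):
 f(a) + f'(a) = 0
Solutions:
 f(a) = C1*exp(-a)


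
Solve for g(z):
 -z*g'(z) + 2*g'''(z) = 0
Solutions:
 g(z) = C1 + Integral(C2*airyai(2^(2/3)*z/2) + C3*airybi(2^(2/3)*z/2), z)


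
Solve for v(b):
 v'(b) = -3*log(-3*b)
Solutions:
 v(b) = C1 - 3*b*log(-b) + 3*b*(1 - log(3))


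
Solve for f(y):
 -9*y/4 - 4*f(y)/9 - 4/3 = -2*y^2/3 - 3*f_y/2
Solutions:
 f(y) = C1*exp(8*y/27) + 3*y^2/2 + 81*y/16 + 1803/128


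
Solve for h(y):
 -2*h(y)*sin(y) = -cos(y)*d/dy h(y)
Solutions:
 h(y) = C1/cos(y)^2


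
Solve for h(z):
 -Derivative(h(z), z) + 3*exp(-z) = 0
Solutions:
 h(z) = C1 - 3*exp(-z)


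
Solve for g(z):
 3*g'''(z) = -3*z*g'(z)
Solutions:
 g(z) = C1 + Integral(C2*airyai(-z) + C3*airybi(-z), z)


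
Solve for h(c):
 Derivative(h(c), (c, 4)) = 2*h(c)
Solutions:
 h(c) = C1*exp(-2^(1/4)*c) + C2*exp(2^(1/4)*c) + C3*sin(2^(1/4)*c) + C4*cos(2^(1/4)*c)


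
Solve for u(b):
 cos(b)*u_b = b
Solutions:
 u(b) = C1 + Integral(b/cos(b), b)


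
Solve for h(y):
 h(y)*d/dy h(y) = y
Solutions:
 h(y) = -sqrt(C1 + y^2)
 h(y) = sqrt(C1 + y^2)


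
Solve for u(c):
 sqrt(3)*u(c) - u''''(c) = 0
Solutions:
 u(c) = C1*exp(-3^(1/8)*c) + C2*exp(3^(1/8)*c) + C3*sin(3^(1/8)*c) + C4*cos(3^(1/8)*c)


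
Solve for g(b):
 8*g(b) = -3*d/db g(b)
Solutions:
 g(b) = C1*exp(-8*b/3)


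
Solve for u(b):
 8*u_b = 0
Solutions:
 u(b) = C1


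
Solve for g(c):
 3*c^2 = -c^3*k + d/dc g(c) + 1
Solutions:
 g(c) = C1 + c^4*k/4 + c^3 - c


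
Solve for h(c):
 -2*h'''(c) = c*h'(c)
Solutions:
 h(c) = C1 + Integral(C2*airyai(-2^(2/3)*c/2) + C3*airybi(-2^(2/3)*c/2), c)


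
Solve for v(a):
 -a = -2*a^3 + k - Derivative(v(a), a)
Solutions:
 v(a) = C1 - a^4/2 + a^2/2 + a*k


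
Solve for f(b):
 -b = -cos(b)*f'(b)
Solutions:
 f(b) = C1 + Integral(b/cos(b), b)


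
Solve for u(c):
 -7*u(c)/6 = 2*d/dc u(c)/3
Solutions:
 u(c) = C1*exp(-7*c/4)


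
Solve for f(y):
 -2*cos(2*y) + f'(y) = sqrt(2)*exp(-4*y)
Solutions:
 f(y) = C1 + sin(2*y) - sqrt(2)*exp(-4*y)/4


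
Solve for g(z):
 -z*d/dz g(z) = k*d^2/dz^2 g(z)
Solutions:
 g(z) = C1 + C2*sqrt(k)*erf(sqrt(2)*z*sqrt(1/k)/2)


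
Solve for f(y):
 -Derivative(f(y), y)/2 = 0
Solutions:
 f(y) = C1


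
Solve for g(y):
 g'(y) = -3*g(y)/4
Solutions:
 g(y) = C1*exp(-3*y/4)


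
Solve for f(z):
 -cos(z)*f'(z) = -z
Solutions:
 f(z) = C1 + Integral(z/cos(z), z)


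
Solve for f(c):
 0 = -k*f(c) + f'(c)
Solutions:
 f(c) = C1*exp(c*k)


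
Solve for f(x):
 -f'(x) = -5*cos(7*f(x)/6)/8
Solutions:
 -5*x/8 - 3*log(sin(7*f(x)/6) - 1)/7 + 3*log(sin(7*f(x)/6) + 1)/7 = C1


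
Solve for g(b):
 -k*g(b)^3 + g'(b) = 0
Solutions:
 g(b) = -sqrt(2)*sqrt(-1/(C1 + b*k))/2
 g(b) = sqrt(2)*sqrt(-1/(C1 + b*k))/2


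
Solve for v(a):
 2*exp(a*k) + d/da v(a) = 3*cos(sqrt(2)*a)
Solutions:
 v(a) = C1 + 3*sqrt(2)*sin(sqrt(2)*a)/2 - 2*exp(a*k)/k


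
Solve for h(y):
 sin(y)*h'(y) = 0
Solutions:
 h(y) = C1


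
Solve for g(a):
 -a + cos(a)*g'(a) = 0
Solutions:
 g(a) = C1 + Integral(a/cos(a), a)


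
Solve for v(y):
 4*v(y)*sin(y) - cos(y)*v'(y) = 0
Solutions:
 v(y) = C1/cos(y)^4


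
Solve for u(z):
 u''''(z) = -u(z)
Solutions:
 u(z) = (C1*sin(sqrt(2)*z/2) + C2*cos(sqrt(2)*z/2))*exp(-sqrt(2)*z/2) + (C3*sin(sqrt(2)*z/2) + C4*cos(sqrt(2)*z/2))*exp(sqrt(2)*z/2)


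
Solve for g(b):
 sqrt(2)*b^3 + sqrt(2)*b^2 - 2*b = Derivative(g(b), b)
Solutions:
 g(b) = C1 + sqrt(2)*b^4/4 + sqrt(2)*b^3/3 - b^2


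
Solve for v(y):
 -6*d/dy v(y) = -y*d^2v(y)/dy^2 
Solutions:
 v(y) = C1 + C2*y^7


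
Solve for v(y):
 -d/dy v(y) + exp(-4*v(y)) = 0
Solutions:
 v(y) = log(-I*(C1 + 4*y)^(1/4))
 v(y) = log(I*(C1 + 4*y)^(1/4))
 v(y) = log(-(C1 + 4*y)^(1/4))
 v(y) = log(C1 + 4*y)/4


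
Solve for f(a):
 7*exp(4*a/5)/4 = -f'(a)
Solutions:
 f(a) = C1 - 35*exp(4*a/5)/16


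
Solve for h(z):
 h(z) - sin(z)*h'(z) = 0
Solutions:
 h(z) = C1*sqrt(cos(z) - 1)/sqrt(cos(z) + 1)


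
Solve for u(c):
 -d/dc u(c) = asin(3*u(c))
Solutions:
 Integral(1/asin(3*_y), (_y, u(c))) = C1 - c


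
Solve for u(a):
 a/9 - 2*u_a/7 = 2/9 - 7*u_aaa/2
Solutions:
 u(a) = C1 + C2*exp(-2*a/7) + C3*exp(2*a/7) + 7*a^2/36 - 7*a/9


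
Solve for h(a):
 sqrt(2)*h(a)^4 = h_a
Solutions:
 h(a) = (-1/(C1 + 3*sqrt(2)*a))^(1/3)
 h(a) = (-1/(C1 + sqrt(2)*a))^(1/3)*(-3^(2/3) - 3*3^(1/6)*I)/6
 h(a) = (-1/(C1 + sqrt(2)*a))^(1/3)*(-3^(2/3) + 3*3^(1/6)*I)/6


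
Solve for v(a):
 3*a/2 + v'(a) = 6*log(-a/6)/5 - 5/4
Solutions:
 v(a) = C1 - 3*a^2/4 + 6*a*log(-a)/5 + a*(-49 - 24*log(6))/20


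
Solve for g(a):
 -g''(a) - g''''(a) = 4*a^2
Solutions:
 g(a) = C1 + C2*a + C3*sin(a) + C4*cos(a) - a^4/3 + 4*a^2


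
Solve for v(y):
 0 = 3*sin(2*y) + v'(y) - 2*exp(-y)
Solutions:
 v(y) = C1 + 3*cos(2*y)/2 - 2*exp(-y)


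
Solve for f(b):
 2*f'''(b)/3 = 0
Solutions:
 f(b) = C1 + C2*b + C3*b^2


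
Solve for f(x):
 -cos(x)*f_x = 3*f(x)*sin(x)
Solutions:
 f(x) = C1*cos(x)^3


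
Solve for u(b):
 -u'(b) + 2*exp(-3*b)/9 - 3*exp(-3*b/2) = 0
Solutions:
 u(b) = C1 - 2*exp(-3*b)/27 + 2*exp(-3*b/2)


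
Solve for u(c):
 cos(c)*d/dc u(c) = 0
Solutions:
 u(c) = C1


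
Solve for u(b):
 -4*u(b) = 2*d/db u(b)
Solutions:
 u(b) = C1*exp(-2*b)


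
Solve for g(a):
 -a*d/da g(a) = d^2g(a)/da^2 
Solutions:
 g(a) = C1 + C2*erf(sqrt(2)*a/2)


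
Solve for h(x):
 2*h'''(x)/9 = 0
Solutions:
 h(x) = C1 + C2*x + C3*x^2


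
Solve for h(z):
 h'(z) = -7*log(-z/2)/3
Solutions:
 h(z) = C1 - 7*z*log(-z)/3 + 7*z*(log(2) + 1)/3


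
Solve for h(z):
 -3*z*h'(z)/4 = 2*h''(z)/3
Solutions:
 h(z) = C1 + C2*erf(3*z/4)


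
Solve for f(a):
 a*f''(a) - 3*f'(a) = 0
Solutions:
 f(a) = C1 + C2*a^4


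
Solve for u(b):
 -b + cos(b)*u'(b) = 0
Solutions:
 u(b) = C1 + Integral(b/cos(b), b)


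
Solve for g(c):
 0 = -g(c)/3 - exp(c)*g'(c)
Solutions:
 g(c) = C1*exp(exp(-c)/3)


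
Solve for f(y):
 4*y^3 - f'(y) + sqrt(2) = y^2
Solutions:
 f(y) = C1 + y^4 - y^3/3 + sqrt(2)*y


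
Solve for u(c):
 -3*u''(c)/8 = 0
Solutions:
 u(c) = C1 + C2*c


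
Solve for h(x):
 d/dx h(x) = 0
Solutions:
 h(x) = C1


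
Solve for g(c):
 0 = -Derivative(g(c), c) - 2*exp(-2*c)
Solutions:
 g(c) = C1 + exp(-2*c)


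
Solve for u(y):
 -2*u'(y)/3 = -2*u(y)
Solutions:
 u(y) = C1*exp(3*y)


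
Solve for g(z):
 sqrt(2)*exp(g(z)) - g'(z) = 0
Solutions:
 g(z) = log(-1/(C1 + sqrt(2)*z))


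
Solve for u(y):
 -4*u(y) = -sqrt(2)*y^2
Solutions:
 u(y) = sqrt(2)*y^2/4


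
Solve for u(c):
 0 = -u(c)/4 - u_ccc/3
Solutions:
 u(c) = C3*exp(-6^(1/3)*c/2) + (C1*sin(2^(1/3)*3^(5/6)*c/4) + C2*cos(2^(1/3)*3^(5/6)*c/4))*exp(6^(1/3)*c/4)


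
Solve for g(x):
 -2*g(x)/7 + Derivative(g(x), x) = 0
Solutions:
 g(x) = C1*exp(2*x/7)


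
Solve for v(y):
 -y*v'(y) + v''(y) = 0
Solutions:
 v(y) = C1 + C2*erfi(sqrt(2)*y/2)


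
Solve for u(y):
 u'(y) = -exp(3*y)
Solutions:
 u(y) = C1 - exp(3*y)/3


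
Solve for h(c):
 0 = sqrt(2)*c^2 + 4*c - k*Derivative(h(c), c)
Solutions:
 h(c) = C1 + sqrt(2)*c^3/(3*k) + 2*c^2/k


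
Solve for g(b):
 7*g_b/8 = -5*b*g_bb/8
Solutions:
 g(b) = C1 + C2/b^(2/5)


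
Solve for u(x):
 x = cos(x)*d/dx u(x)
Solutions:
 u(x) = C1 + Integral(x/cos(x), x)


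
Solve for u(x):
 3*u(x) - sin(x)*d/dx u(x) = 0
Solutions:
 u(x) = C1*(cos(x) - 1)^(3/2)/(cos(x) + 1)^(3/2)


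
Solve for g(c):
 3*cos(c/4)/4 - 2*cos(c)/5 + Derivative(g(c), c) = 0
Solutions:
 g(c) = C1 - 3*sin(c/4) + 2*sin(c)/5


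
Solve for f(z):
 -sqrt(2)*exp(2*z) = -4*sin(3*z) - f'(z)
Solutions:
 f(z) = C1 + sqrt(2)*exp(2*z)/2 + 4*cos(3*z)/3


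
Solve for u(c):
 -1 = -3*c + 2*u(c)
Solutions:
 u(c) = 3*c/2 - 1/2


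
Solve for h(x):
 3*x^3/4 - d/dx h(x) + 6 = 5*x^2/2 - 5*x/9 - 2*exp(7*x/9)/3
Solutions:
 h(x) = C1 + 3*x^4/16 - 5*x^3/6 + 5*x^2/18 + 6*x + 6*exp(7*x/9)/7


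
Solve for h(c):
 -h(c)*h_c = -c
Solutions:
 h(c) = -sqrt(C1 + c^2)
 h(c) = sqrt(C1 + c^2)


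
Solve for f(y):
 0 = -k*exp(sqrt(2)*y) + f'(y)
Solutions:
 f(y) = C1 + sqrt(2)*k*exp(sqrt(2)*y)/2


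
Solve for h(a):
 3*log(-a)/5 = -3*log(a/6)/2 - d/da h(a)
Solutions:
 h(a) = C1 - 21*a*log(a)/10 + 3*a*(7 + 5*log(6) - 2*I*pi)/10


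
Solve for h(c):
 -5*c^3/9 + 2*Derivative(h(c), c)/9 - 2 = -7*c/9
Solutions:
 h(c) = C1 + 5*c^4/8 - 7*c^2/4 + 9*c


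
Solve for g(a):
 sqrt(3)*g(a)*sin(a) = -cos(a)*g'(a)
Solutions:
 g(a) = C1*cos(a)^(sqrt(3))


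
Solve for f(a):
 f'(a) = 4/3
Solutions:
 f(a) = C1 + 4*a/3


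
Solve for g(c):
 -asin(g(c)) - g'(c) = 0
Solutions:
 Integral(1/asin(_y), (_y, g(c))) = C1 - c


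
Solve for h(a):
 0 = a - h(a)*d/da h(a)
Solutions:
 h(a) = -sqrt(C1 + a^2)
 h(a) = sqrt(C1 + a^2)


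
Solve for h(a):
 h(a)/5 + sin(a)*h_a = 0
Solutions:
 h(a) = C1*(cos(a) + 1)^(1/10)/(cos(a) - 1)^(1/10)


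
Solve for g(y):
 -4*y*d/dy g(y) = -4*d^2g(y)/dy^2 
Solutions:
 g(y) = C1 + C2*erfi(sqrt(2)*y/2)


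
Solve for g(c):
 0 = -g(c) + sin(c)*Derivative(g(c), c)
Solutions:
 g(c) = C1*sqrt(cos(c) - 1)/sqrt(cos(c) + 1)


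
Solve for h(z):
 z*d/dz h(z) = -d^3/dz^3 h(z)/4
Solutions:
 h(z) = C1 + Integral(C2*airyai(-2^(2/3)*z) + C3*airybi(-2^(2/3)*z), z)


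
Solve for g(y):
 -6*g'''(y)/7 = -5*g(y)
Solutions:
 g(y) = C3*exp(35^(1/3)*6^(2/3)*y/6) + (C1*sin(2^(2/3)*3^(1/6)*35^(1/3)*y/4) + C2*cos(2^(2/3)*3^(1/6)*35^(1/3)*y/4))*exp(-35^(1/3)*6^(2/3)*y/12)


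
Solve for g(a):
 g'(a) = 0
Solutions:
 g(a) = C1


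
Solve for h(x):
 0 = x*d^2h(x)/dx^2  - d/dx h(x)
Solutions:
 h(x) = C1 + C2*x^2


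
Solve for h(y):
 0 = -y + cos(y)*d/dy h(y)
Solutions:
 h(y) = C1 + Integral(y/cos(y), y)


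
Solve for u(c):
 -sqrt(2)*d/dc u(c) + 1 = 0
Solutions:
 u(c) = C1 + sqrt(2)*c/2
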